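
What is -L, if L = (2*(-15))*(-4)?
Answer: -120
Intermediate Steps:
L = 120 (L = -30*(-4) = 120)
-L = -1*120 = -120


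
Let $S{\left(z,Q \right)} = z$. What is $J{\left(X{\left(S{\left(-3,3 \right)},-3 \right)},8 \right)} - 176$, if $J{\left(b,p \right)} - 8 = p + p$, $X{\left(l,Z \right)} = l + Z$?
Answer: $-152$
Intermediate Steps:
$X{\left(l,Z \right)} = Z + l$
$J{\left(b,p \right)} = 8 + 2 p$ ($J{\left(b,p \right)} = 8 + \left(p + p\right) = 8 + 2 p$)
$J{\left(X{\left(S{\left(-3,3 \right)},-3 \right)},8 \right)} - 176 = \left(8 + 2 \cdot 8\right) - 176 = \left(8 + 16\right) - 176 = 24 - 176 = -152$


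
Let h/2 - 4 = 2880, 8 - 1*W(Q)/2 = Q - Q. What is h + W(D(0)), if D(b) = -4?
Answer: 5784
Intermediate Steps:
W(Q) = 16 (W(Q) = 16 - 2*(Q - Q) = 16 - 2*0 = 16 + 0 = 16)
h = 5768 (h = 8 + 2*2880 = 8 + 5760 = 5768)
h + W(D(0)) = 5768 + 16 = 5784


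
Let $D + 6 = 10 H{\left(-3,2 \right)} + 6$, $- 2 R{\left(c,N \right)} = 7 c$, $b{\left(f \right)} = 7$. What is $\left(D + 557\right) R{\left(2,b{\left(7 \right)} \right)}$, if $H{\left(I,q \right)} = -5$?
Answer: $-3549$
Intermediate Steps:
$R{\left(c,N \right)} = - \frac{7 c}{2}$
$D = -50$ ($D = -6 + \left(10 \left(-5\right) + 6\right) = -6 + \left(-50 + 6\right) = -6 - 44 = -50$)
$\left(D + 557\right) R{\left(2,b{\left(7 \right)} \right)} = \left(-50 + 557\right) \left(\left(- \frac{7}{2}\right) 2\right) = 507 \left(-7\right) = -3549$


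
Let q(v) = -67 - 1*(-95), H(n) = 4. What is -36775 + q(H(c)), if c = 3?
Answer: -36747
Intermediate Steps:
q(v) = 28 (q(v) = -67 + 95 = 28)
-36775 + q(H(c)) = -36775 + 28 = -36747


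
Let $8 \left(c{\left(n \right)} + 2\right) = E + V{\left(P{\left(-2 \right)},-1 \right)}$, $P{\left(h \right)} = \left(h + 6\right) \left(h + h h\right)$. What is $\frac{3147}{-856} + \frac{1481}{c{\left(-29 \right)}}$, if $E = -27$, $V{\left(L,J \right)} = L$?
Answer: $- \frac{10252033}{29960} \approx -342.19$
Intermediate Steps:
$P{\left(h \right)} = \left(6 + h\right) \left(h + h^{2}\right)$
$c{\left(n \right)} = - \frac{35}{8}$ ($c{\left(n \right)} = -2 + \frac{-27 - 2 \left(6 + \left(-2\right)^{2} + 7 \left(-2\right)\right)}{8} = -2 + \frac{-27 - 2 \left(6 + 4 - 14\right)}{8} = -2 + \frac{-27 - -8}{8} = -2 + \frac{-27 + 8}{8} = -2 + \frac{1}{8} \left(-19\right) = -2 - \frac{19}{8} = - \frac{35}{8}$)
$\frac{3147}{-856} + \frac{1481}{c{\left(-29 \right)}} = \frac{3147}{-856} + \frac{1481}{- \frac{35}{8}} = 3147 \left(- \frac{1}{856}\right) + 1481 \left(- \frac{8}{35}\right) = - \frac{3147}{856} - \frac{11848}{35} = - \frac{10252033}{29960}$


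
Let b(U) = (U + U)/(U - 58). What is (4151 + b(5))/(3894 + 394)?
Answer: 219993/227264 ≈ 0.96801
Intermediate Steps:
b(U) = 2*U/(-58 + U) (b(U) = (2*U)/(-58 + U) = 2*U/(-58 + U))
(4151 + b(5))/(3894 + 394) = (4151 + 2*5/(-58 + 5))/(3894 + 394) = (4151 + 2*5/(-53))/4288 = (4151 + 2*5*(-1/53))*(1/4288) = (4151 - 10/53)*(1/4288) = (219993/53)*(1/4288) = 219993/227264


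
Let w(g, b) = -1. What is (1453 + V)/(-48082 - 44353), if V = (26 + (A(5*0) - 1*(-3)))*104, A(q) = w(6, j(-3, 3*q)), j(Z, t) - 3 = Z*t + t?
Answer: -873/18487 ≈ -0.047222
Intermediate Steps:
j(Z, t) = 3 + t + Z*t (j(Z, t) = 3 + (Z*t + t) = 3 + (t + Z*t) = 3 + t + Z*t)
A(q) = -1
V = 2912 (V = (26 + (-1 - 1*(-3)))*104 = (26 + (-1 + 3))*104 = (26 + 2)*104 = 28*104 = 2912)
(1453 + V)/(-48082 - 44353) = (1453 + 2912)/(-48082 - 44353) = 4365/(-92435) = 4365*(-1/92435) = -873/18487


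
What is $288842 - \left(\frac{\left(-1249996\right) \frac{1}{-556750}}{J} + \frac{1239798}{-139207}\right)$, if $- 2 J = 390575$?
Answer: $\frac{4371892554847541730672}{15135464219209375} \approx 2.8885 \cdot 10^{5}$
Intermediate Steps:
$J = - \frac{390575}{2}$ ($J = \left(- \frac{1}{2}\right) 390575 = - \frac{390575}{2} \approx -1.9529 \cdot 10^{5}$)
$288842 - \left(\frac{\left(-1249996\right) \frac{1}{-556750}}{J} + \frac{1239798}{-139207}\right) = 288842 - \left(\frac{\left(-1249996\right) \frac{1}{-556750}}{- \frac{390575}{2}} + \frac{1239798}{-139207}\right) = 288842 - \left(\left(-1249996\right) \left(- \frac{1}{556750}\right) \left(- \frac{2}{390575}\right) + 1239798 \left(- \frac{1}{139207}\right)\right) = 288842 - \left(\frac{624998}{278375} \left(- \frac{2}{390575}\right) - \frac{1239798}{139207}\right) = 288842 - \left(- \frac{1249996}{108726315625} - \frac{1239798}{139207}\right) = 288842 - - \frac{134798842667436922}{15135464219209375} = 288842 + \frac{134798842667436922}{15135464219209375} = \frac{4371892554847541730672}{15135464219209375}$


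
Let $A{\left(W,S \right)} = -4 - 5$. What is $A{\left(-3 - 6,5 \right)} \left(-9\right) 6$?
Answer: $486$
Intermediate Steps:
$A{\left(W,S \right)} = -9$
$A{\left(-3 - 6,5 \right)} \left(-9\right) 6 = \left(-9\right) \left(-9\right) 6 = 81 \cdot 6 = 486$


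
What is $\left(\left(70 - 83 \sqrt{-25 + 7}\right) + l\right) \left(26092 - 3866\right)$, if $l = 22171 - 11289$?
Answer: $243419152 - 5534274 i \sqrt{2} \approx 2.4342 \cdot 10^{8} - 7.8266 \cdot 10^{6} i$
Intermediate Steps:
$l = 10882$
$\left(\left(70 - 83 \sqrt{-25 + 7}\right) + l\right) \left(26092 - 3866\right) = \left(\left(70 - 83 \sqrt{-25 + 7}\right) + 10882\right) \left(26092 - 3866\right) = \left(\left(70 - 83 \sqrt{-18}\right) + 10882\right) 22226 = \left(\left(70 - 83 \cdot 3 i \sqrt{2}\right) + 10882\right) 22226 = \left(\left(70 - 249 i \sqrt{2}\right) + 10882\right) 22226 = \left(10952 - 249 i \sqrt{2}\right) 22226 = 243419152 - 5534274 i \sqrt{2}$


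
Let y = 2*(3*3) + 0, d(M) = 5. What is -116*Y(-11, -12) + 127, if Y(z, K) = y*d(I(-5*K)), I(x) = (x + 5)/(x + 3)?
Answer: -10313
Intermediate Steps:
I(x) = (5 + x)/(3 + x)
y = 18 (y = 2*9 + 0 = 18 + 0 = 18)
Y(z, K) = 90 (Y(z, K) = 18*5 = 90)
-116*Y(-11, -12) + 127 = -116*90 + 127 = -10440 + 127 = -10313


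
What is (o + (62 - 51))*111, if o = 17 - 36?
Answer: -888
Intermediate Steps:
o = -19
(o + (62 - 51))*111 = (-19 + (62 - 51))*111 = (-19 + 11)*111 = -8*111 = -888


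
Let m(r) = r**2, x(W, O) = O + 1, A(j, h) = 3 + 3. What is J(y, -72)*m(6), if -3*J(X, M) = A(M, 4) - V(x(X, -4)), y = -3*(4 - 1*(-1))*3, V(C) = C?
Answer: -108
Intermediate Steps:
A(j, h) = 6
x(W, O) = 1 + O
y = -45 (y = -3*(4 + 1)*3 = -3*5*3 = -15*3 = -45)
J(X, M) = -3 (J(X, M) = -(6 - (1 - 4))/3 = -(6 - 1*(-3))/3 = -(6 + 3)/3 = -1/3*9 = -3)
J(y, -72)*m(6) = -3*6**2 = -3*36 = -108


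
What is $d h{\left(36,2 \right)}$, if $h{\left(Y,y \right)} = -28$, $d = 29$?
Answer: $-812$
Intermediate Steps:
$d h{\left(36,2 \right)} = 29 \left(-28\right) = -812$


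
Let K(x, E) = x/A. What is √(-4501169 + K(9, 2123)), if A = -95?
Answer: 2*I*√10155762770/95 ≈ 2121.6*I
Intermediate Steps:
K(x, E) = -x/95 (K(x, E) = x/(-95) = x*(-1/95) = -x/95)
√(-4501169 + K(9, 2123)) = √(-4501169 - 1/95*9) = √(-4501169 - 9/95) = √(-427611064/95) = 2*I*√10155762770/95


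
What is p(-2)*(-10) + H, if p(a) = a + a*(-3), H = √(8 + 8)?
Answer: -36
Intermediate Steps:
H = 4 (H = √16 = 4)
p(a) = -2*a (p(a) = a - 3*a = -2*a)
p(-2)*(-10) + H = -2*(-2)*(-10) + 4 = 4*(-10) + 4 = -40 + 4 = -36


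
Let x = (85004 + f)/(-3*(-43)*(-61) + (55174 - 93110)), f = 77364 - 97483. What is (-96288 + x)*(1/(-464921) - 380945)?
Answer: 156229441166237991370/4259141281 ≈ 3.6681e+10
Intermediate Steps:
f = -20119
x = -12977/9161 (x = (85004 - 20119)/(-3*(-43)*(-61) + (55174 - 93110)) = 64885/(129*(-61) - 37936) = 64885/(-7869 - 37936) = 64885/(-45805) = 64885*(-1/45805) = -12977/9161 ≈ -1.4165)
(-96288 + x)*(1/(-464921) - 380945) = (-96288 - 12977/9161)*(1/(-464921) - 380945) = -882107345*(-1/464921 - 380945)/9161 = -882107345/9161*(-177109330346/464921) = 156229441166237991370/4259141281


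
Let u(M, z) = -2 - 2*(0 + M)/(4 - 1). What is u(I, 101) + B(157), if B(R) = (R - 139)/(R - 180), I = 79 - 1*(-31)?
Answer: -5252/69 ≈ -76.116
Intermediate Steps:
I = 110 (I = 79 + 31 = 110)
B(R) = (-139 + R)/(-180 + R)
u(M, z) = -2 - 2*M/3
u(I, 101) + B(157) = (-2 - ⅔*110) + (-139 + 157)/(-180 + 157) = (-2 - 220/3) + 18/(-23) = -226/3 - 1/23*18 = -226/3 - 18/23 = -5252/69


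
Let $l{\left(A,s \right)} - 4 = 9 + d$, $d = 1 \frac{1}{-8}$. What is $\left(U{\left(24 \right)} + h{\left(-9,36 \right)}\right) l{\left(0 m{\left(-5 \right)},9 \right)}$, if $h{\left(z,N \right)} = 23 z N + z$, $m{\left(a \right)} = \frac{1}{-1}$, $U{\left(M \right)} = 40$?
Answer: $- \frac{764363}{8} \approx -95545.0$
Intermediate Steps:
$d = - \frac{1}{8}$ ($d = 1 \left(- \frac{1}{8}\right) = - \frac{1}{8} \approx -0.125$)
$m{\left(a \right)} = -1$
$l{\left(A,s \right)} = \frac{103}{8}$ ($l{\left(A,s \right)} = 4 + \left(9 - \frac{1}{8}\right) = 4 + \frac{71}{8} = \frac{103}{8}$)
$h{\left(z,N \right)} = z + 23 N z$ ($h{\left(z,N \right)} = 23 N z + z = z + 23 N z$)
$\left(U{\left(24 \right)} + h{\left(-9,36 \right)}\right) l{\left(0 m{\left(-5 \right)},9 \right)} = \left(40 - 9 \left(1 + 23 \cdot 36\right)\right) \frac{103}{8} = \left(40 - 9 \left(1 + 828\right)\right) \frac{103}{8} = \left(40 - 7461\right) \frac{103}{8} = \left(-7421\right) \frac{103}{8} = - \frac{764363}{8}$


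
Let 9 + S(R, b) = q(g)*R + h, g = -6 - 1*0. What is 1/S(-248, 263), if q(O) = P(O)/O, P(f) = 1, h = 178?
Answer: 3/631 ≈ 0.0047544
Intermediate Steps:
g = -6 (g = -6 + 0 = -6)
q(O) = 1/O
S(R, b) = 169 - R/6 (S(R, b) = -9 + (R/(-6) + 178) = -9 + (-R/6 + 178) = -9 + (178 - R/6) = 169 - R/6)
1/S(-248, 263) = 1/(169 - ⅙*(-248)) = 1/(169 + 124/3) = 1/(631/3) = 3/631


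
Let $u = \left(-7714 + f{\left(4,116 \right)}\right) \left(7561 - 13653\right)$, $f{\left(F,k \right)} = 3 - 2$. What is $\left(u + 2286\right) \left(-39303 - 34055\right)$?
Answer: $-3447083763756$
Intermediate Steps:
$f{\left(F,k \right)} = 1$ ($f{\left(F,k \right)} = 3 - 2 = 1$)
$u = 46987596$ ($u = \left(-7714 + 1\right) \left(7561 - 13653\right) = \left(-7713\right) \left(-6092\right) = 46987596$)
$\left(u + 2286\right) \left(-39303 - 34055\right) = \left(46987596 + 2286\right) \left(-39303 - 34055\right) = 46989882 \left(-73358\right) = -3447083763756$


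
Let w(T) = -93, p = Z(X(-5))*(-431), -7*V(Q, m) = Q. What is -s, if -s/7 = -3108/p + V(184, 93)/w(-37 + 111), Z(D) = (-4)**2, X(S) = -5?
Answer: 823043/160332 ≈ 5.1334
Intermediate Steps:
V(Q, m) = -Q/7
Z(D) = 16
p = -6896 (p = 16*(-431) = -6896)
s = -823043/160332 (s = -7*(-3108/(-6896) - 1/7*184/(-93)) = -7*(-3108*(-1/6896) - 184/7*(-1/93)) = -7*(777/1724 + 184/651) = -7*823043/1122324 = -823043/160332 ≈ -5.1334)
-s = -1*(-823043/160332) = 823043/160332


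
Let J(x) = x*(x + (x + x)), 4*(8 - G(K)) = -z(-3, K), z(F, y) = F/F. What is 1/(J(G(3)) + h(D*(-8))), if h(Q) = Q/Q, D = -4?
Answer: 16/3283 ≈ 0.0048736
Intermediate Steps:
z(F, y) = 1
G(K) = 33/4 (G(K) = 8 - (-1)/4 = 8 - ¼*(-1) = 8 + ¼ = 33/4)
J(x) = 3*x² (J(x) = x*(x + 2*x) = x*(3*x) = 3*x²)
h(Q) = 1
1/(J(G(3)) + h(D*(-8))) = 1/(3*(33/4)² + 1) = 1/(3*(1089/16) + 1) = 1/(3267/16 + 1) = 1/(3283/16) = 16/3283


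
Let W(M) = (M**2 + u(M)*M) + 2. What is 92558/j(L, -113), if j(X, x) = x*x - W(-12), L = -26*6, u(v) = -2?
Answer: 92558/12599 ≈ 7.3465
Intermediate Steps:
L = -156
W(M) = 2 + M**2 - 2*M (W(M) = (M**2 - 2*M) + 2 = 2 + M**2 - 2*M)
j(X, x) = -170 + x**2 (j(X, x) = x*x - (2 + (-12)**2 - 2*(-12)) = x**2 - (2 + 144 + 24) = x**2 - 1*170 = x**2 - 170 = -170 + x**2)
92558/j(L, -113) = 92558/(-170 + (-113)**2) = 92558/(-170 + 12769) = 92558/12599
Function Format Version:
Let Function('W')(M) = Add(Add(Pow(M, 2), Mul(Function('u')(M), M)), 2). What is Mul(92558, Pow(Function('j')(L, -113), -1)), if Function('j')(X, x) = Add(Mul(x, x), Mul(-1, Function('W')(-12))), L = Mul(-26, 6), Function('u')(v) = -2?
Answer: Rational(92558, 12599) ≈ 7.3465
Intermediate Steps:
L = -156
Function('W')(M) = Add(2, Pow(M, 2), Mul(-2, M)) (Function('W')(M) = Add(Add(Pow(M, 2), Mul(-2, M)), 2) = Add(2, Pow(M, 2), Mul(-2, M)))
Function('j')(X, x) = Add(-170, Pow(x, 2)) (Function('j')(X, x) = Add(Mul(x, x), Mul(-1, Add(2, Pow(-12, 2), Mul(-2, -12)))) = Add(Pow(x, 2), Mul(-1, Add(2, 144, 24))) = Add(Pow(x, 2), Mul(-1, 170)) = Add(Pow(x, 2), -170) = Add(-170, Pow(x, 2)))
Mul(92558, Pow(Function('j')(L, -113), -1)) = Mul(92558, Pow(Add(-170, Pow(-113, 2)), -1)) = Mul(92558, Pow(Add(-170, 12769), -1)) = Mul(92558, Pow(12599, -1)) = Mul(92558, Rational(1, 12599)) = Rational(92558, 12599)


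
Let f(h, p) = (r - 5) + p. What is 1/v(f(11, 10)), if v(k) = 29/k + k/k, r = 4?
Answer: 9/38 ≈ 0.23684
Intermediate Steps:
f(h, p) = -1 + p (f(h, p) = (4 - 5) + p = -1 + p)
v(k) = 1 + 29/k (v(k) = 29/k + 1 = 1 + 29/k)
1/v(f(11, 10)) = 1/((29 + (-1 + 10))/(-1 + 10)) = 1/((29 + 9)/9) = 1/((⅑)*38) = 1/(38/9) = 9/38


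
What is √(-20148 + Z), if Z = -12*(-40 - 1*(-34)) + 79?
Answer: I*√19997 ≈ 141.41*I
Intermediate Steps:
Z = 151 (Z = -12*(-40 + 34) + 79 = -12*(-6) + 79 = 72 + 79 = 151)
√(-20148 + Z) = √(-20148 + 151) = √(-19997) = I*√19997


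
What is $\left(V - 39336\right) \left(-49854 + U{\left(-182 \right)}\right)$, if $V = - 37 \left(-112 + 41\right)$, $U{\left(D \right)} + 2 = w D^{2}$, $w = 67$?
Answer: $-79638413468$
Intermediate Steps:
$U{\left(D \right)} = -2 + 67 D^{2}$
$V = 2627$ ($V = \left(-37\right) \left(-71\right) = 2627$)
$\left(V - 39336\right) \left(-49854 + U{\left(-182 \right)}\right) = \left(2627 - 39336\right) \left(-49854 - \left(2 - 67 \left(-182\right)^{2}\right)\right) = - 36709 \left(-49854 + \left(-2 + 67 \cdot 33124\right)\right) = - 36709 \left(-49854 + \left(-2 + 2219308\right)\right) = - 36709 \left(-49854 + 2219306\right) = \left(-36709\right) 2169452 = -79638413468$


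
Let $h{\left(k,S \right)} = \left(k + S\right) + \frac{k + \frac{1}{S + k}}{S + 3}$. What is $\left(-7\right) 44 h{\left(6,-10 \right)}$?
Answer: $1485$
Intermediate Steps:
$h{\left(k,S \right)} = S + k + \frac{k + \frac{1}{S + k}}{3 + S}$ ($h{\left(k,S \right)} = \left(S + k\right) + \frac{k + \frac{1}{S + k}}{3 + S} = S + k + \frac{k + \frac{1}{S + k}}{3 + S}$)
$\left(-7\right) 44 h{\left(6,-10 \right)} = \left(-7\right) 44 \frac{1 + \left(-10\right)^{3} + 3 \left(-10\right)^{2} + 4 \cdot 6^{2} - 10 \cdot 6^{2} + 2 \cdot 6 \left(-10\right)^{2} + 7 \left(-10\right) 6}{\left(-10\right)^{2} + 3 \left(-10\right) + 3 \cdot 6 - 60} = - 308 \frac{1 - 1000 + 3 \cdot 100 + 4 \cdot 36 - 360 + 2 \cdot 6 \cdot 100 - 420}{100 - 30 + 18 - 60} = - 308 \frac{1 - 1000 + 300 + 144 - 360 + 1200 - 420}{28} = - 308 \cdot \frac{1}{28} \left(-135\right) = \left(-308\right) \left(- \frac{135}{28}\right) = 1485$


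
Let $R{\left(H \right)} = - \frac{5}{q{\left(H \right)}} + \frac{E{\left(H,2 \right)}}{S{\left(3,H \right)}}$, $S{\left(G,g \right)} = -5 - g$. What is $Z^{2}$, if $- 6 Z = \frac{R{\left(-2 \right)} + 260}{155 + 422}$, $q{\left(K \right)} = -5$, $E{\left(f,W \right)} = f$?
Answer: $\frac{616225}{107868996} \approx 0.0057127$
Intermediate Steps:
$R{\left(H \right)} = 1 + \frac{H}{-5 - H}$ ($R{\left(H \right)} = - \frac{5}{-5} + \frac{H}{-5 - H} = \left(-5\right) \left(- \frac{1}{5}\right) + \frac{H}{-5 - H} = 1 + \frac{H}{-5 - H}$)
$Z = - \frac{785}{10386}$ ($Z = - \frac{\left(\frac{5}{5 - 2} + 260\right) \frac{1}{155 + 422}}{6} = - \frac{\left(\frac{5}{3} + 260\right) \frac{1}{577}}{6} = - \frac{\frac{785}{3} \cdot \frac{1}{577}}{6} = \left(- \frac{1}{6}\right) \frac{785}{1731} = - \frac{785}{10386} \approx -0.075583$)
$Z^{2} = \left(- \frac{785}{10386}\right)^{2} = \frac{616225}{107868996}$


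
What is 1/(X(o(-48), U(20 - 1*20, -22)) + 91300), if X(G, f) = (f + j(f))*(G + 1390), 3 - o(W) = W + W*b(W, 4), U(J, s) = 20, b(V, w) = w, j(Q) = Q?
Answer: 1/156620 ≈ 6.3849e-6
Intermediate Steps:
o(W) = 3 - 5*W (o(W) = 3 - (W + W*4) = 3 - (W + 4*W) = 3 - 5*W)
X(G, f) = 2*f*(1390 + G) (X(G, f) = (f + f)*(G + 1390) = (2*f)*(1390 + G) = 2*f*(1390 + G))
1/(X(o(-48), U(20 - 1*20, -22)) + 91300) = 1/(2*20*(1390 + (3 - 5*(-48))) + 91300) = 1/(2*20*(1390 + (3 + 240)) + 91300) = 1/(2*20*(1390 + 243) + 91300) = 1/(2*20*1633 + 91300) = 1/(65320 + 91300) = 1/156620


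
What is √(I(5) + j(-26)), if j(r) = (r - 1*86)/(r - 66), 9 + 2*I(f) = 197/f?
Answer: 4*√13570/115 ≈ 4.0518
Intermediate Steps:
I(f) = -9/2 + 197/(2*f) (I(f) = -9/2 + (197/f)/2 = -9/2 + 197/(2*f))
j(r) = (-86 + r)/(-66 + r) (j(r) = (r - 86)/(-66 + r) = (-86 + r)/(-66 + r))
√(I(5) + j(-26)) = √((½)*(197 - 9*5)/5 + (-86 - 26)/(-66 - 26)) = √((½)*(⅕)*(197 - 45) - 112/(-92)) = √((½)*(⅕)*152 - 1/92*(-112)) = √(76/5 + 28/23) = √(1888/115) = 4*√13570/115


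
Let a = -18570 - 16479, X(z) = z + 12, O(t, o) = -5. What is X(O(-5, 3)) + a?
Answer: -35042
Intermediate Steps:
X(z) = 12 + z
a = -35049
X(O(-5, 3)) + a = (12 - 5) - 35049 = 7 - 35049 = -35042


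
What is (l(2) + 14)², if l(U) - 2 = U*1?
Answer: 324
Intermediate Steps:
l(U) = 2 + U (l(U) = 2 + U*1 = 2 + U)
(l(2) + 14)² = ((2 + 2) + 14)² = (4 + 14)² = 18² = 324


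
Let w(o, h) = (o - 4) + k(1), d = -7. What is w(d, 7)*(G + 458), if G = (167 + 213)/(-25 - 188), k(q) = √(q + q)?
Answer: -1068914/213 + 97174*√2/213 ≈ -4373.2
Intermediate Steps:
k(q) = √2*√q (k(q) = √(2*q) = √2*√q)
G = -380/213 (G = 380/(-213) = 380*(-1/213) = -380/213 ≈ -1.7840)
w(o, h) = -4 + o + √2 (w(o, h) = (o - 4) + √2*√1 = (-4 + o) + √2*1 = (-4 + o) + √2 = -4 + o + √2)
w(d, 7)*(G + 458) = (-4 - 7 + √2)*(-380/213 + 458) = (-11 + √2)*(97174/213) = -1068914/213 + 97174*√2/213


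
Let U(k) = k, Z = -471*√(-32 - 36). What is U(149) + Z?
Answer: 149 - 942*I*√17 ≈ 149.0 - 3884.0*I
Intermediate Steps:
Z = -942*I*√17 ≈ -3884.0*I
U(149) + Z = 149 - 942*I*√17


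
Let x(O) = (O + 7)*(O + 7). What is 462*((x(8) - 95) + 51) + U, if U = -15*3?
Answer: 83577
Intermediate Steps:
x(O) = (7 + O)**2 (x(O) = (7 + O)*(7 + O) = (7 + O)**2)
U = -45
462*((x(8) - 95) + 51) + U = 462*(((7 + 8)**2 - 95) + 51) - 45 = 462*((15**2 - 95) + 51) - 45 = 462*((225 - 95) + 51) - 45 = 462*(130 + 51) - 45 = 462*181 - 45 = 83622 - 45 = 83577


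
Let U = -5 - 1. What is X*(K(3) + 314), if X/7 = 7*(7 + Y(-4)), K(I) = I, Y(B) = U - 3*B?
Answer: 201929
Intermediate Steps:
U = -6
Y(B) = -6 - 3*B
X = 637 (X = 7*(7*(7 + (-6 - 3*(-4)))) = 7*(7*(7 + (-6 + 12))) = 7*(7*(7 + 6)) = 7*(7*13) = 7*91 = 637)
X*(K(3) + 314) = 637*(3 + 314) = 637*317 = 201929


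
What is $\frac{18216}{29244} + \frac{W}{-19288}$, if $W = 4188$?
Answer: $\frac{4768257}{11751214} \approx 0.40577$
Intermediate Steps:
$\frac{18216}{29244} + \frac{W}{-19288} = \frac{18216}{29244} + \frac{4188}{-19288} = 18216 \cdot \frac{1}{29244} + 4188 \left(- \frac{1}{19288}\right) = \frac{1518}{2437} - \frac{1047}{4822} = \frac{4768257}{11751214}$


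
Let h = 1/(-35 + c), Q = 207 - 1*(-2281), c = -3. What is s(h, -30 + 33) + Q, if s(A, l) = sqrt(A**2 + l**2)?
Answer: 2488 + sqrt(12997)/38 ≈ 2491.0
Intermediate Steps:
Q = 2488 (Q = 207 + 2281 = 2488)
h = -1/38 (h = 1/(-35 - 3) = 1/(-38) = -1/38 ≈ -0.026316)
s(h, -30 + 33) + Q = sqrt((-1/38)**2 + (-30 + 33)**2) + 2488 = sqrt(1/1444 + 3**2) + 2488 = sqrt(1/1444 + 9) + 2488 = sqrt(12997/1444) + 2488 = sqrt(12997)/38 + 2488 = 2488 + sqrt(12997)/38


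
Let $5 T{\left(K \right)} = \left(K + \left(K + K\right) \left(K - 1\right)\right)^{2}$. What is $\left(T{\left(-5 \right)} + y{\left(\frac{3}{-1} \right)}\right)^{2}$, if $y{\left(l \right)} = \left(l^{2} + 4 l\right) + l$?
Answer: $358801$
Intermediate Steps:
$y{\left(l \right)} = l^{2} + 5 l$
$T{\left(K \right)} = \frac{\left(K + 2 K \left(-1 + K\right)\right)^{2}}{5}$ ($T{\left(K \right)} = \frac{\left(K + \left(K + K\right) \left(K - 1\right)\right)^{2}}{5} = \frac{\left(K + 2 K \left(-1 + K\right)\right)^{2}}{5}$)
$\left(T{\left(-5 \right)} + y{\left(\frac{3}{-1} \right)}\right)^{2} = \left(\frac{\left(-5\right)^{2} \left(-1 + 2 \left(-5\right)\right)^{2}}{5} + \frac{3}{-1} \left(5 + \frac{3}{-1}\right)\right)^{2} = \left(\frac{1}{5} \cdot 25 \left(-1 - 10\right)^{2} + 3 \left(-1\right) \left(5 + 3 \left(-1\right)\right)\right)^{2} = \left(\frac{1}{5} \cdot 25 \left(-11\right)^{2} - 3 \left(5 - 3\right)\right)^{2} = \left(\frac{1}{5} \cdot 25 \cdot 121 - 6\right)^{2} = \left(605 - 6\right)^{2} = 599^{2} = 358801$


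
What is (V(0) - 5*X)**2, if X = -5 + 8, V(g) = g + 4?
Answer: 121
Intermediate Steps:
V(g) = 4 + g
X = 3
(V(0) - 5*X)**2 = ((4 + 0) - 5*3)**2 = (4 - 15)**2 = (-11)**2 = 121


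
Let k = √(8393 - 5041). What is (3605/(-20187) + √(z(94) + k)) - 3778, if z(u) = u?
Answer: -76270091/20187 + √(94 + 2*√838) ≈ -3765.9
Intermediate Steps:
k = 2*√838 (k = √3352 = 2*√838 ≈ 57.896)
(3605/(-20187) + √(z(94) + k)) - 3778 = (3605/(-20187) + √(94 + 2*√838)) - 3778 = (3605*(-1/20187) + √(94 + 2*√838)) - 3778 = (-3605/20187 + √(94 + 2*√838)) - 3778 = -76270091/20187 + √(94 + 2*√838)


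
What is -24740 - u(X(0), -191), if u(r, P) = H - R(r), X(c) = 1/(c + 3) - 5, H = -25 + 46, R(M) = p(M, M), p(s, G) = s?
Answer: -74297/3 ≈ -24766.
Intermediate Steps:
R(M) = M
H = 21
X(c) = -5 + 1/(3 + c) (X(c) = 1/(3 + c) - 5 = -5 + 1/(3 + c))
u(r, P) = 21 - r
-24740 - u(X(0), -191) = -24740 - (21 - (-14 - 5*0)/(3 + 0)) = -24740 - (21 - (-14 + 0)/3) = -24740 - (21 - (-14)/3) = -24740 - (21 - 1*(-14/3)) = -24740 - (21 + 14/3) = -24740 - 1*77/3 = -24740 - 77/3 = -74297/3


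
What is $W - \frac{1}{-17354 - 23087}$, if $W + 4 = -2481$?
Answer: $- \frac{100495884}{40441} \approx -2485.0$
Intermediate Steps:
$W = -2485$ ($W = -4 - 2481 = -2485$)
$W - \frac{1}{-17354 - 23087} = -2485 - \frac{1}{-17354 - 23087} = -2485 - \frac{1}{-40441} = -2485 - - \frac{1}{40441} = -2485 + \frac{1}{40441} = - \frac{100495884}{40441}$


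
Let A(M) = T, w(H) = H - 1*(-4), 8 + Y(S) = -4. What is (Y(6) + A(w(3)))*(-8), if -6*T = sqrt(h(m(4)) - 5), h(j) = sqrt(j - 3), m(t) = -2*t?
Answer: 96 + 4*sqrt(-5 + I*sqrt(11))/3 ≈ 96.943 + 3.1269*I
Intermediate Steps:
Y(S) = -12 (Y(S) = -8 - 4 = -12)
h(j) = sqrt(-3 + j)
w(H) = 4 + H (w(H) = H + 4 = 4 + H)
T = -sqrt(-5 + I*sqrt(11))/6 (T = -sqrt(sqrt(-3 - 2*4) - 5)/6 = -sqrt(sqrt(-3 - 8) - 5)/6 = -sqrt(sqrt(-11) - 5)/6 = -sqrt(I*sqrt(11) - 5)/6 = -sqrt(-5 + I*sqrt(11))/6 ≈ -0.11785 - 0.39087*I)
A(M) = -sqrt(-5 + I*sqrt(11))/6
(Y(6) + A(w(3)))*(-8) = (-12 - sqrt(-5 + I*sqrt(11))/6)*(-8) = 96 + 4*sqrt(-5 + I*sqrt(11))/3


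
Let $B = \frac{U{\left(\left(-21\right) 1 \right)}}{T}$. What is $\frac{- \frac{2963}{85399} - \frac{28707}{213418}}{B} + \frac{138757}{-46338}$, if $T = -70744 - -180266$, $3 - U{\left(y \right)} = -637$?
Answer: $- \frac{4317360591178010683}{135126677614450560} \approx -31.95$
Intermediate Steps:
$U{\left(y \right)} = 640$ ($U{\left(y \right)} = 3 - -637 = 3 + 637 = 640$)
$T = 109522$ ($T = -70744 + 180266 = 109522$)
$B = \frac{320}{54761}$ ($B = \frac{640}{109522} = 640 \cdot \frac{1}{109522} = \frac{320}{54761} \approx 0.0058436$)
$\frac{- \frac{2963}{85399} - \frac{28707}{213418}}{B} + \frac{138757}{-46338} = \frac{- \frac{2963}{85399} - \frac{28707}{213418}}{\frac{320}{54761}} + \frac{138757}{-46338} = \left(\left(-2963\right) \frac{1}{85399} - \frac{28707}{213418}\right) \frac{54761}{320} + 138757 \left(- \frac{1}{46338}\right) = \left(- \frac{2963}{85399} - \frac{28707}{213418}\right) \frac{54761}{320} - \frac{138757}{46338} = \left(- \frac{3083906627}{18225683782}\right) \frac{54761}{320} - \frac{138757}{46338} = - \frac{168877810801147}{5832218810240} - \frac{138757}{46338} = - \frac{4317360591178010683}{135126677614450560}$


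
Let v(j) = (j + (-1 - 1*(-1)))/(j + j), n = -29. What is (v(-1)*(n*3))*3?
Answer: -261/2 ≈ -130.50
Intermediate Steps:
v(j) = 1/2 (v(j) = (j + (-1 + 1))/((2*j)) = (j + 0)*(1/(2*j)) = j*(1/(2*j)) = 1/2)
(v(-1)*(n*3))*3 = ((-29*3)/2)*3 = ((1/2)*(-87))*3 = -87/2*3 = -261/2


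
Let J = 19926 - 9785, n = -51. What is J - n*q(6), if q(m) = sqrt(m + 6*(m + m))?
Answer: 10141 + 51*sqrt(78) ≈ 10591.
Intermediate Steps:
J = 10141
q(m) = sqrt(13)*sqrt(m) (q(m) = sqrt(m + 6*(2*m)) = sqrt(m + 12*m) = sqrt(13*m) = sqrt(13)*sqrt(m))
J - n*q(6) = 10141 - (-51)*sqrt(13)*sqrt(6) = 10141 - (-51)*sqrt(78) = 10141 + 51*sqrt(78)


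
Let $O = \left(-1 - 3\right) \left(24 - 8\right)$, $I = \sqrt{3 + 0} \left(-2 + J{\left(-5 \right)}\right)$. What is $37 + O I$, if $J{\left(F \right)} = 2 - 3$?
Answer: $37 + 192 \sqrt{3} \approx 369.55$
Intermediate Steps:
$J{\left(F \right)} = -1$
$I = - 3 \sqrt{3}$ ($I = \sqrt{3 + 0} \left(-2 - 1\right) = \sqrt{3} \left(-3\right) = - 3 \sqrt{3} \approx -5.1962$)
$O = -64$ ($O = \left(-4\right) 16 = -64$)
$37 + O I = 37 - 64 \left(- 3 \sqrt{3}\right) = 37 + 192 \sqrt{3}$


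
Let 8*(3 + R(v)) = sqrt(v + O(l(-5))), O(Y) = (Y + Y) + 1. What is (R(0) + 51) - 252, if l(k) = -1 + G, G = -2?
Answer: -204 + I*sqrt(5)/8 ≈ -204.0 + 0.27951*I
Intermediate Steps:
l(k) = -3 (l(k) = -1 - 2 = -3)
O(Y) = 1 + 2*Y (O(Y) = 2*Y + 1 = 1 + 2*Y)
R(v) = -3 + sqrt(-5 + v)/8 (R(v) = -3 + sqrt(v + (1 + 2*(-3)))/8 = -3 + sqrt(v + (1 - 6))/8 = -3 + sqrt(v - 5)/8 = -3 + sqrt(-5 + v)/8)
(R(0) + 51) - 252 = ((-3 + sqrt(-5 + 0)/8) + 51) - 252 = ((-3 + sqrt(-5)/8) + 51) - 252 = ((-3 + (I*sqrt(5))/8) + 51) - 252 = ((-3 + I*sqrt(5)/8) + 51) - 252 = (48 + I*sqrt(5)/8) - 252 = -204 + I*sqrt(5)/8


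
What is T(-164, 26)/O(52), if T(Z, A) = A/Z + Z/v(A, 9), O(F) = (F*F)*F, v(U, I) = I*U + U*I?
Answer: -4883/1348993152 ≈ -3.6197e-6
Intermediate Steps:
v(U, I) = 2*I*U (v(U, I) = I*U + I*U = 2*I*U)
O(F) = F**3 (O(F) = F**2*F = F**3)
T(Z, A) = A/Z + Z/(18*A) (T(Z, A) = A/Z + Z/((2*9*A)) = A/Z + Z/((18*A)) = A/Z + Z*(1/(18*A)) = A/Z + Z/(18*A))
T(-164, 26)/O(52) = (26/(-164) + (1/18)*(-164)/26)/(52**3) = (26*(-1/164) + (1/18)*(-164)*(1/26))/140608 = (-13/82 - 41/117)*(1/140608) = -4883/9594*1/140608 = -4883/1348993152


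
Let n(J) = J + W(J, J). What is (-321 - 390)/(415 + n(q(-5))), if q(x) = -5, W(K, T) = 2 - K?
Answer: -237/139 ≈ -1.7050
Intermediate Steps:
n(J) = 2 (n(J) = J + (2 - J) = 2)
(-321 - 390)/(415 + n(q(-5))) = (-321 - 390)/(415 + 2) = -711/417 = -711*1/417 = -237/139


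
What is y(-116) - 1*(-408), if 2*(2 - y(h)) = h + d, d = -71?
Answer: 1007/2 ≈ 503.50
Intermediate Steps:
y(h) = 75/2 - h/2 (y(h) = 2 - (h - 71)/2 = 2 - (-71 + h)/2 = 2 + (71/2 - h/2) = 75/2 - h/2)
y(-116) - 1*(-408) = (75/2 - ½*(-116)) - 1*(-408) = (75/2 + 58) + 408 = 191/2 + 408 = 1007/2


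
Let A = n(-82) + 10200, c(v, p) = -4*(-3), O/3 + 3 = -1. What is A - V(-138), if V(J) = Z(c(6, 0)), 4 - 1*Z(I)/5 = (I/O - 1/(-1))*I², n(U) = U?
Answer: 10098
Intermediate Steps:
O = -12 (O = -9 + 3*(-1) = -9 - 3 = -12)
c(v, p) = 12
Z(I) = 20 - 5*I²*(1 - I/12) (Z(I) = 20 - 5*(I/(-12) - 1/(-1))*I² = 20 - 5*(I*(-1/12) - 1*(-1))*I² = 20 - 5*(-I/12 + 1)*I² = 20 - 5*(1 - I/12)*I² = 20 - 5*I²*(1 - I/12))
V(J) = 20 (V(J) = 20 - 5*12² + (5/12)*12³ = 20 - 5*144 + (5/12)*1728 = 20 - 720 + 720 = 20)
A = 10118 (A = -82 + 10200 = 10118)
A - V(-138) = 10118 - 1*20 = 10118 - 20 = 10098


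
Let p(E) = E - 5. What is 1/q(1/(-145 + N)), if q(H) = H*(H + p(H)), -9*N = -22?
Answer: 1646089/57897 ≈ 28.431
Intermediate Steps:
p(E) = -5 + E
N = 22/9 (N = -⅑*(-22) = 22/9 ≈ 2.4444)
q(H) = H*(-5 + 2*H) (q(H) = H*(H + (-5 + H)) = H*(-5 + 2*H))
1/q(1/(-145 + N)) = 1/((-5 + 2/(-145 + 22/9))/(-145 + 22/9)) = 1/((-5 + 2/(-1283/9))/(-1283/9)) = 1/(-9*(-5 + 2*(-9/1283))/1283) = 1/(-9*(-5 - 18/1283)/1283) = 1/(-9/1283*(-6433/1283)) = 1/(57897/1646089) = 1646089/57897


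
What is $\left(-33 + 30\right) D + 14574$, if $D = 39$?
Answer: $14457$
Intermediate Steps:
$\left(-33 + 30\right) D + 14574 = \left(-33 + 30\right) 39 + 14574 = \left(-3\right) 39 + 14574 = -117 + 14574 = 14457$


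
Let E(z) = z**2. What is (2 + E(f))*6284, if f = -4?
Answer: 113112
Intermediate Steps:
(2 + E(f))*6284 = (2 + (-4)**2)*6284 = (2 + 16)*6284 = 18*6284 = 113112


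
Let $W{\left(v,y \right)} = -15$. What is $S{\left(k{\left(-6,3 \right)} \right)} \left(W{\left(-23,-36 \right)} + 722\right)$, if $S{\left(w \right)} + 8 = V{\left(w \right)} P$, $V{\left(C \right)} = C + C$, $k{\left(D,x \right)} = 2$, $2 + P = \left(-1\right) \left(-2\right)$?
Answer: $-5656$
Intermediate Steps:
$P = 0$ ($P = -2 - -2 = -2 + 2 = 0$)
$V{\left(C \right)} = 2 C$
$S{\left(w \right)} = -8$ ($S{\left(w \right)} = -8 + 2 w 0 = -8 + 0 = -8$)
$S{\left(k{\left(-6,3 \right)} \right)} \left(W{\left(-23,-36 \right)} + 722\right) = - 8 \left(-15 + 722\right) = \left(-8\right) 707 = -5656$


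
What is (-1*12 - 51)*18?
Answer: -1134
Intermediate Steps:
(-1*12 - 51)*18 = (-12 - 51)*18 = -63*18 = -1134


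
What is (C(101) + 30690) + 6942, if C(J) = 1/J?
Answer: 3800833/101 ≈ 37632.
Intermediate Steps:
(C(101) + 30690) + 6942 = (1/101 + 30690) + 6942 = 3099691/101 + 6942 = 3800833/101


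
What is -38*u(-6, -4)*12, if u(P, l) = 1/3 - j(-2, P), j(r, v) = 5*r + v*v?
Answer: 11704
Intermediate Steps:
j(r, v) = v² + 5*r (j(r, v) = 5*r + v² = v² + 5*r)
u(P, l) = 31/3 - P² (u(P, l) = 1/3 - (P² + 5*(-2)) = ⅓ - (P² - 10) = ⅓ - (-10 + P²) = ⅓ + (10 - P²) = 31/3 - P²)
-38*u(-6, -4)*12 = -38*(31/3 - 1*(-6)²)*12 = -38*(31/3 - 1*36)*12 = -38*(31/3 - 36)*12 = -38*(-77/3)*12 = (2926/3)*12 = 11704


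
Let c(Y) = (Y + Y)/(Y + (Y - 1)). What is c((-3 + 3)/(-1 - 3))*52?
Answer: 0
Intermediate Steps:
c(Y) = 2*Y/(-1 + 2*Y) (c(Y) = (2*Y)/(Y + (-1 + Y)) = (2*Y)/(-1 + 2*Y) = 2*Y/(-1 + 2*Y))
c((-3 + 3)/(-1 - 3))*52 = (2*((-3 + 3)/(-1 - 3))/(-1 + 2*((-3 + 3)/(-1 - 3))))*52 = (2*(0/(-4))/(-1 + 2*(0/(-4))))*52 = (2*(0*(-1/4))/(-1 + 2*(0*(-1/4))))*52 = (2*0/(-1 + 2*0))*52 = (2*0/(-1 + 0))*52 = (2*0/(-1))*52 = (2*0*(-1))*52 = 0*52 = 0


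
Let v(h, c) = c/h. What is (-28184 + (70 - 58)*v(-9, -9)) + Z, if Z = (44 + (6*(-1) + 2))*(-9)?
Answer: -28532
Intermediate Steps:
Z = -360 (Z = (44 + (-6 + 2))*(-9) = (44 - 4)*(-9) = 40*(-9) = -360)
(-28184 + (70 - 58)*v(-9, -9)) + Z = (-28184 + (70 - 58)*(-9/(-9))) - 360 = (-28184 + 12*(-9*(-⅑))) - 360 = (-28184 + 12*1) - 360 = (-28184 + 12) - 360 = -28172 - 360 = -28532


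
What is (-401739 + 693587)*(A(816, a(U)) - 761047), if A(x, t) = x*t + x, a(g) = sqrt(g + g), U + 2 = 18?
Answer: -221871896888 + 952591872*sqrt(2) ≈ -2.2052e+11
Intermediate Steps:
U = 16 (U = -2 + 18 = 16)
a(g) = sqrt(2)*sqrt(g) (a(g) = sqrt(2*g) = sqrt(2)*sqrt(g))
A(x, t) = x + t*x (A(x, t) = t*x + x = x + t*x)
(-401739 + 693587)*(A(816, a(U)) - 761047) = (-401739 + 693587)*(816*(1 + sqrt(2)*sqrt(16)) - 761047) = 291848*(816*(1 + sqrt(2)*4) - 761047) = 291848*(816*(1 + 4*sqrt(2)) - 761047) = 291848*((816 + 3264*sqrt(2)) - 761047) = 291848*(-760231 + 3264*sqrt(2)) = -221871896888 + 952591872*sqrt(2)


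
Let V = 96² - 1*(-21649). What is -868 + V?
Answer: 29997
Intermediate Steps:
V = 30865 (V = 9216 + 21649 = 30865)
-868 + V = -868 + 30865 = 29997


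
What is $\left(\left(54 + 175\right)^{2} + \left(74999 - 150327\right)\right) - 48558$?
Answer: $-71445$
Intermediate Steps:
$\left(\left(54 + 175\right)^{2} + \left(74999 - 150327\right)\right) - 48558 = \left(229^{2} + \left(74999 - 150327\right)\right) - 48558 = \left(52441 - 75328\right) - 48558 = -22887 - 48558 = -71445$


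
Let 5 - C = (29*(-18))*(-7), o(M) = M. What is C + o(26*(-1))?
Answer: -3675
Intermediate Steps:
C = -3649 (C = 5 - 29*(-18)*(-7) = 5 - (-522)*(-7) = 5 - 1*3654 = 5 - 3654 = -3649)
C + o(26*(-1)) = -3649 + 26*(-1) = -3649 - 26 = -3675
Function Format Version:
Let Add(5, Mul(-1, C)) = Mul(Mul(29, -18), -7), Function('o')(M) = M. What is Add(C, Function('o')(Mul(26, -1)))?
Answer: -3675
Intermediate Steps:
C = -3649 (C = Add(5, Mul(-1, Mul(Mul(29, -18), -7))) = Add(5, Mul(-1, Mul(-522, -7))) = Add(5, Mul(-1, 3654)) = Add(5, -3654) = -3649)
Add(C, Function('o')(Mul(26, -1))) = Add(-3649, Mul(26, -1)) = Add(-3649, -26) = -3675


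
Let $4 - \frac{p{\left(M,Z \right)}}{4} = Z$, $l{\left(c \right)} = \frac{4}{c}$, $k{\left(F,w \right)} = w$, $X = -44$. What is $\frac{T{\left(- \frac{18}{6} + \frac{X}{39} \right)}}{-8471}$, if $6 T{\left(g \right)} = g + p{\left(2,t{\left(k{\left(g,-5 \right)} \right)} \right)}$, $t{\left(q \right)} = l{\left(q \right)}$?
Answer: $- \frac{2939}{9911070} \approx -0.00029654$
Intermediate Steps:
$t{\left(q \right)} = \frac{4}{q}$
$p{\left(M,Z \right)} = 16 - 4 Z$
$T{\left(g \right)} = \frac{16}{5} + \frac{g}{6}$ ($T{\left(g \right)} = \frac{g + \left(16 - 4 \frac{4}{-5}\right)}{6} = \frac{g + \left(16 - 4 \cdot 4 \left(- \frac{1}{5}\right)\right)}{6} = \frac{g + \left(16 - - \frac{16}{5}\right)}{6} = \frac{g + \left(16 + \frac{16}{5}\right)}{6} = \frac{g + \frac{96}{5}}{6} = \frac{\frac{96}{5} + g}{6} = \frac{16}{5} + \frac{g}{6}$)
$\frac{T{\left(- \frac{18}{6} + \frac{X}{39} \right)}}{-8471} = \frac{\frac{16}{5} + \frac{- \frac{18}{6} - \frac{44}{39}}{6}}{-8471} = \left(\frac{16}{5} + \frac{\left(-18\right) \frac{1}{6} - \frac{44}{39}}{6}\right) \left(- \frac{1}{8471}\right) = \left(\frac{16}{5} + \frac{-3 - \frac{44}{39}}{6}\right) \left(- \frac{1}{8471}\right) = \left(\frac{16}{5} + \frac{1}{6} \left(- \frac{161}{39}\right)\right) \left(- \frac{1}{8471}\right) = \left(\frac{16}{5} - \frac{161}{234}\right) \left(- \frac{1}{8471}\right) = \frac{2939}{1170} \left(- \frac{1}{8471}\right) = - \frac{2939}{9911070}$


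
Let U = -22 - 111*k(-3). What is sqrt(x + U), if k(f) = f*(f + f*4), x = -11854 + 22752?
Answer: sqrt(5881) ≈ 76.688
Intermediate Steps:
x = 10898
k(f) = 5*f**2 (k(f) = f*(f + 4*f) = f*(5*f) = 5*f**2)
U = -5017 (U = -22 - 555*(-3)**2 = -22 - 555*9 = -22 - 111*45 = -22 - 4995 = -5017)
sqrt(x + U) = sqrt(10898 - 5017) = sqrt(5881)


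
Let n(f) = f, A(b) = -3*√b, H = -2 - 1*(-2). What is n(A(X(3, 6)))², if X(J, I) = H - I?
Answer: -54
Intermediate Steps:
H = 0 (H = -2 + 2 = 0)
X(J, I) = -I (X(J, I) = 0 - I = -I)
n(A(X(3, 6)))² = (-3*I*√6)² = -54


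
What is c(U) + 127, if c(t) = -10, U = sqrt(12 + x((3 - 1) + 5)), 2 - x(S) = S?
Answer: 117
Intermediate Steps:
x(S) = 2 - S
U = sqrt(7) (U = sqrt(12 + (2 - ((3 - 1) + 5))) = sqrt(12 + (2 - (2 + 5))) = sqrt(12 + (2 - 1*7)) = sqrt(12 + (2 - 7)) = sqrt(12 - 5) = sqrt(7) ≈ 2.6458)
c(U) + 127 = -10 + 127 = 117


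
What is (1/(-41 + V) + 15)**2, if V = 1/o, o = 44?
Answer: 729054001/3250809 ≈ 224.27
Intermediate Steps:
V = 1/44 ≈ 0.022727
(1/(-41 + V) + 15)**2 = (1/(-41 + 1/44) + 15)**2 = (1/(-1803/44) + 15)**2 = (-44/1803 + 15)**2 = (27001/1803)**2 = 729054001/3250809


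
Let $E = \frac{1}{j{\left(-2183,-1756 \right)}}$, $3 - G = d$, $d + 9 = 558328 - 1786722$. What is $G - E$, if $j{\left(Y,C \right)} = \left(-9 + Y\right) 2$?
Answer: $\frac{5385331905}{4384} \approx 1.2284 \cdot 10^{6}$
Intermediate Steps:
$j{\left(Y,C \right)} = -18 + 2 Y$
$d = -1228403$ ($d = -9 + \left(558328 - 1786722\right) = -9 - 1228394 = -1228403$)
$G = 1228406$ ($G = 3 - -1228403 = 3 + 1228403 = 1228406$)
$E = - \frac{1}{4384}$ ($E = \frac{1}{-18 + 2 \left(-2183\right)} = \frac{1}{-18 - 4366} = \frac{1}{-4384} = - \frac{1}{4384} \approx -0.0002281$)
$G - E = 1228406 - - \frac{1}{4384} = 1228406 + \frac{1}{4384} = \frac{5385331905}{4384}$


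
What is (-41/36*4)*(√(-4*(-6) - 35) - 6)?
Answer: 82/3 - 41*I*√11/9 ≈ 27.333 - 15.109*I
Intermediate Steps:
(-41/36*4)*(√(-4*(-6) - 35) - 6) = (-41*1/36*4)*(√(24 - 35) - 6) = (-41/36*4)*(√(-11) - 6) = -41*(I*√11 - 6)/9 = -41*(-6 + I*√11)/9 = 82/3 - 41*I*√11/9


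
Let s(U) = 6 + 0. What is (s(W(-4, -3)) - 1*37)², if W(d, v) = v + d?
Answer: 961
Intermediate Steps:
W(d, v) = d + v
s(U) = 6
(s(W(-4, -3)) - 1*37)² = (6 - 1*37)² = (6 - 37)² = (-31)² = 961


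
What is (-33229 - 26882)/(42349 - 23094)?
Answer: -60111/19255 ≈ -3.1218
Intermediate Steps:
(-33229 - 26882)/(42349 - 23094) = -60111/19255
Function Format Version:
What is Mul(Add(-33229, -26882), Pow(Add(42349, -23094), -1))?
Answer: Rational(-60111, 19255) ≈ -3.1218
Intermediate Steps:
Mul(Add(-33229, -26882), Pow(Add(42349, -23094), -1)) = Mul(-60111, Pow(19255, -1)) = Mul(-60111, Rational(1, 19255)) = Rational(-60111, 19255)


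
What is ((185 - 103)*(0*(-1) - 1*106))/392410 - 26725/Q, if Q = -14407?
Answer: 5180965803/2826725435 ≈ 1.8329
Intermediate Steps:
((185 - 103)*(0*(-1) - 1*106))/392410 - 26725/Q = ((185 - 103)*(0*(-1) - 1*106))/392410 - 26725/(-14407) = (82*(0 - 106))*(1/392410) - 26725*(-1/14407) = (82*(-106))*(1/392410) + 26725/14407 = -8692*1/392410 + 26725/14407 = -4346/196205 + 26725/14407 = 5180965803/2826725435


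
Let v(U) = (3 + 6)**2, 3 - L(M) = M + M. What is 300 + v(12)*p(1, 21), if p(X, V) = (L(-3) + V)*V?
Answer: 51330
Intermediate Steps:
L(M) = 3 - 2*M (L(M) = 3 - (M + M) = 3 - 2*M)
p(X, V) = V*(9 + V) (p(X, V) = ((3 - 2*(-3)) + V)*V = ((3 + 6) + V)*V = (9 + V)*V = V*(9 + V))
v(U) = 81 (v(U) = 9**2 = 81)
300 + v(12)*p(1, 21) = 300 + 81*(21*(9 + 21)) = 300 + 81*(21*30) = 300 + 81*630 = 300 + 51030 = 51330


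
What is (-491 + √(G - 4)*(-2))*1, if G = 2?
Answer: -491 - 2*I*√2 ≈ -491.0 - 2.8284*I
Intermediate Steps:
(-491 + √(G - 4)*(-2))*1 = (-491 + √(2 - 4)*(-2))*1 = (-491 + √(-2)*(-2))*1 = (-491 + (I*√2)*(-2))*1 = (-491 - 2*I*√2)*1 = -491 - 2*I*√2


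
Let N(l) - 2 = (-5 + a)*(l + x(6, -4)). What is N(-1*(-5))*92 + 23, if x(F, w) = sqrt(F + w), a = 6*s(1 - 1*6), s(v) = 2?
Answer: 3427 + 644*sqrt(2) ≈ 4337.8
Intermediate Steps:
a = 12 (a = 6*2 = 12)
N(l) = 2 + 7*l + 7*sqrt(2) (N(l) = 2 + (-5 + 12)*(l + sqrt(6 - 4)) = 2 + 7*(l + sqrt(2)) = 2 + (7*l + 7*sqrt(2)) = 2 + 7*l + 7*sqrt(2))
N(-1*(-5))*92 + 23 = (2 + 7*(-1*(-5)) + 7*sqrt(2))*92 + 23 = (2 + 7*5 + 7*sqrt(2))*92 + 23 = (2 + 35 + 7*sqrt(2))*92 + 23 = (37 + 7*sqrt(2))*92 + 23 = (3404 + 644*sqrt(2)) + 23 = 3427 + 644*sqrt(2)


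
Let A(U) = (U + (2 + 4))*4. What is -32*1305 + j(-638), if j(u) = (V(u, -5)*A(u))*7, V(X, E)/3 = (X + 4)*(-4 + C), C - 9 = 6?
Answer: 370193952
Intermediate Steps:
C = 15 (C = 9 + 6 = 15)
V(X, E) = 132 + 33*X (V(X, E) = 3*((X + 4)*(-4 + 15)) = 3*((4 + X)*11) = 3*(44 + 11*X) = 132 + 33*X)
A(U) = 24 + 4*U (A(U) = (U + 6)*4 = (6 + U)*4 = 24 + 4*U)
j(u) = 7*(24 + 4*u)*(132 + 33*u) (j(u) = ((132 + 33*u)*(24 + 4*u))*7 = ((24 + 4*u)*(132 + 33*u))*7 = 7*(24 + 4*u)*(132 + 33*u))
-32*1305 + j(-638) = -32*1305 + 924*(4 - 638)*(6 - 638) = -41760 + 924*(-634)*(-632) = -41760 + 370235712 = 370193952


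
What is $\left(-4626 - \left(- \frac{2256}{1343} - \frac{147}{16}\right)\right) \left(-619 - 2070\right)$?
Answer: $\frac{266668052019}{21488} \approx 1.241 \cdot 10^{7}$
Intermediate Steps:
$\left(-4626 - \left(- \frac{2256}{1343} - \frac{147}{16}\right)\right) \left(-619 - 2070\right) = \left(-4626 - - \frac{233517}{21488}\right) \left(-2689\right) = \left(-4626 + \left(\frac{2256}{1343} + \frac{147}{16}\right)\right) \left(-2689\right) = \left(-4626 + \frac{233517}{21488}\right) \left(-2689\right) = \left(- \frac{99169971}{21488}\right) \left(-2689\right) = \frac{266668052019}{21488}$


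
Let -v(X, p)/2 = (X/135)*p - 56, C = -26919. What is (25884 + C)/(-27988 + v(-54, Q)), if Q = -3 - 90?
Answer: 575/15528 ≈ 0.037030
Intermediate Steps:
Q = -93
v(X, p) = 112 - 2*X*p/135 (v(X, p) = -2*((X/135)*p - 56) = -2*(X*p/135 - 56) = -2*(-56 + X*p/135) = 112 - 2*X*p/135)
(25884 + C)/(-27988 + v(-54, Q)) = (25884 - 26919)/(-27988 + (112 - 2/135*(-54)*(-93))) = -1035/(-27988 + (112 - 372/5)) = -1035/(-27988 + 188/5) = -1035/(-139752/5) = -1035*(-5/139752) = 575/15528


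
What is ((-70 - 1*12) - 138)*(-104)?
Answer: 22880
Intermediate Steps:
((-70 - 1*12) - 138)*(-104) = ((-70 - 12) - 138)*(-104) = (-82 - 138)*(-104) = -220*(-104) = 22880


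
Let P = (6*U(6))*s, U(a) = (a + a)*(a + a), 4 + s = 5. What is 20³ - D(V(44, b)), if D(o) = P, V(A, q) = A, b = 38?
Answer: 7136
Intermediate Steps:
s = 1 (s = -4 + 5 = 1)
U(a) = 4*a² (U(a) = (2*a)*(2*a) = 4*a²)
P = 864 (P = (6*(4*6²))*1 = (6*(4*36))*1 = (6*144)*1 = 864*1 = 864)
D(o) = 864
20³ - D(V(44, b)) = 20³ - 1*864 = 8000 - 864 = 7136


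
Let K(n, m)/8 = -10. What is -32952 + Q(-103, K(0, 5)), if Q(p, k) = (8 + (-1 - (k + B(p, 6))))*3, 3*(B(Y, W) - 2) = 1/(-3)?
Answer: -98090/3 ≈ -32697.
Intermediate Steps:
K(n, m) = -80 (K(n, m) = 8*(-10) = -80)
B(Y, W) = 17/9 (B(Y, W) = 2 + (⅓)/(-3) = 2 + (⅓)*(-⅓) = 2 - ⅑ = 17/9)
Q(p, k) = 46/3 - 3*k (Q(p, k) = (8 + (-1 - (k + 17/9)))*3 = (8 + (-1 - (17/9 + k)))*3 = (8 + (-1 + (-17/9 - k)))*3 = (8 + (-26/9 - k))*3 = (46/9 - k)*3 = 46/3 - 3*k)
-32952 + Q(-103, K(0, 5)) = -32952 + (46/3 - 3*(-80)) = -32952 + (46/3 + 240) = -32952 + 766/3 = -98090/3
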